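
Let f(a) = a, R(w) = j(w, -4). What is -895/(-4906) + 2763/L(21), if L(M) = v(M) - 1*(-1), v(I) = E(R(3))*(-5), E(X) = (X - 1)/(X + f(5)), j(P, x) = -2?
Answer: 1130054/2453 ≈ 460.68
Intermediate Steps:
R(w) = -2
E(X) = (-1 + X)/(5 + X) (E(X) = (X - 1)/(X + 5) = (-1 + X)/(5 + X))
v(I) = 5 (v(I) = ((-1 - 2)/(5 - 2))*(-5) = (-3/3)*(-5) = ((⅓)*(-3))*(-5) = -1*(-5) = 5)
L(M) = 6 (L(M) = 5 - 1*(-1) = 5 + 1 = 6)
-895/(-4906) + 2763/L(21) = -895/(-4906) + 2763/6 = -895*(-1/4906) + 2763*(⅙) = 895/4906 + 921/2 = 1130054/2453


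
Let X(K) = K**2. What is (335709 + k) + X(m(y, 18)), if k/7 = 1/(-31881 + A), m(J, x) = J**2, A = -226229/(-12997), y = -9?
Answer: 141744661089581/414131128 ≈ 3.4227e+5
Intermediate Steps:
A = 226229/12997 (A = -226229*(-1/12997) = 226229/12997 ≈ 17.406)
k = -90979/414131128 (k = 7/(-31881 + 226229/12997) = 7/(-414131128/12997) = 7*(-12997/414131128) = -90979/414131128 ≈ -0.00021969)
(335709 + k) + X(m(y, 18)) = (335709 - 90979/414131128) + ((-9)**2)**2 = 139027546758773/414131128 + 81**2 = 139027546758773/414131128 + 6561 = 141744661089581/414131128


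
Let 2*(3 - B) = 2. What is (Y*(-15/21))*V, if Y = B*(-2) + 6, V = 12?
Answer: -120/7 ≈ -17.143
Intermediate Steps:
B = 2 (B = 3 - ½*2 = 3 - 1 = 2)
Y = 2 (Y = 2*(-2) + 6 = -4 + 6 = 2)
(Y*(-15/21))*V = (2*(-15/21))*12 = (2*(-15*1/21))*12 = (2*(-5/7))*12 = -10/7*12 = -120/7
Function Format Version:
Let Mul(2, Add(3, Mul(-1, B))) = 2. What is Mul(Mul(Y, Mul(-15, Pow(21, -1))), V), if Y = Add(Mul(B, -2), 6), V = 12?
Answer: Rational(-120, 7) ≈ -17.143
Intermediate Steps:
B = 2 (B = Add(3, Mul(Rational(-1, 2), 2)) = Add(3, -1) = 2)
Y = 2 (Y = Add(Mul(2, -2), 6) = Add(-4, 6) = 2)
Mul(Mul(Y, Mul(-15, Pow(21, -1))), V) = Mul(Mul(2, Mul(-15, Pow(21, -1))), 12) = Mul(Mul(2, Mul(-15, Rational(1, 21))), 12) = Mul(Mul(2, Rational(-5, 7)), 12) = Mul(Rational(-10, 7), 12) = Rational(-120, 7)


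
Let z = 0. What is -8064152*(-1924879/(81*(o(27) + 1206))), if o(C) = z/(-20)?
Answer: 7761258418804/48843 ≈ 1.5890e+8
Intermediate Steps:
o(C) = 0 (o(C) = 0/(-20) = 0*(-1/20) = 0)
-8064152*(-1924879/(81*(o(27) + 1206))) = -8064152*(-1924879/(81*(0 + 1206))) = -8064152/((81*1206)*(-1/1924879)) = -8064152/(97686*(-1/1924879)) = -8064152/(-97686/1924879) = -8064152*(-1924879/97686) = 7761258418804/48843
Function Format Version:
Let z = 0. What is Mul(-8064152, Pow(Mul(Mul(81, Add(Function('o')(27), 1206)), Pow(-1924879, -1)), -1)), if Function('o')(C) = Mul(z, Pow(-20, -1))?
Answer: Rational(7761258418804, 48843) ≈ 1.5890e+8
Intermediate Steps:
Function('o')(C) = 0 (Function('o')(C) = Mul(0, Pow(-20, -1)) = Mul(0, Rational(-1, 20)) = 0)
Mul(-8064152, Pow(Mul(Mul(81, Add(Function('o')(27), 1206)), Pow(-1924879, -1)), -1)) = Mul(-8064152, Pow(Mul(Mul(81, Add(0, 1206)), Pow(-1924879, -1)), -1)) = Mul(-8064152, Pow(Mul(Mul(81, 1206), Rational(-1, 1924879)), -1)) = Mul(-8064152, Pow(Mul(97686, Rational(-1, 1924879)), -1)) = Mul(-8064152, Pow(Rational(-97686, 1924879), -1)) = Mul(-8064152, Rational(-1924879, 97686)) = Rational(7761258418804, 48843)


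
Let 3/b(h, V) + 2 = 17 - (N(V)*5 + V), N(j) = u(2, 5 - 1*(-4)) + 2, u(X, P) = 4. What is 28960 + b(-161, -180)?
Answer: 1592801/55 ≈ 28960.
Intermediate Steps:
N(j) = 6 (N(j) = 4 + 2 = 6)
b(h, V) = 3/(-15 - V) (b(h, V) = 3/(-2 + (17 - (6*5 + V))) = 3/(-2 + (17 - (30 + V))) = 3/(-2 + (17 + (-30 - V))) = 3/(-2 + (-13 - V)) = 3/(-15 - V))
28960 + b(-161, -180) = 28960 - 3/(15 - 180) = 28960 - 3/(-165) = 28960 - 3*(-1/165) = 28960 + 1/55 = 1592801/55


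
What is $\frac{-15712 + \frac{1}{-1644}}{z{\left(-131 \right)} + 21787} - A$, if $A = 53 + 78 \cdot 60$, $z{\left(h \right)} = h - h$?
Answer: $- \frac{169551610453}{35817828} \approx -4733.7$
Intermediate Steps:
$z{\left(h \right)} = 0$
$A = 4733$ ($A = 53 + 4680 = 4733$)
$\frac{-15712 + \frac{1}{-1644}}{z{\left(-131 \right)} + 21787} - A = \frac{-15712 + \frac{1}{-1644}}{0 + 21787} - 4733 = \frac{-15712 - \frac{1}{1644}}{21787} - 4733 = \left(- \frac{25830529}{1644}\right) \frac{1}{21787} - 4733 = - \frac{25830529}{35817828} - 4733 = - \frac{169551610453}{35817828}$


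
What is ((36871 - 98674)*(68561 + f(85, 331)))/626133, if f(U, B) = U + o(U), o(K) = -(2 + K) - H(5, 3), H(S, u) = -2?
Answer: -1412425161/208711 ≈ -6767.4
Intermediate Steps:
o(K) = -K (o(K) = -(2 + K) - 1*(-2) = (-2 - K) + 2 = -K)
f(U, B) = 0 (f(U, B) = U - U = 0)
((36871 - 98674)*(68561 + f(85, 331)))/626133 = ((36871 - 98674)*(68561 + 0))/626133 = -61803*68561*(1/626133) = -4237275483*1/626133 = -1412425161/208711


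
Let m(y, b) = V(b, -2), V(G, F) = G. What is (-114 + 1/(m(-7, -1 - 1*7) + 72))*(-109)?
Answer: 795155/64 ≈ 12424.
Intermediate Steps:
m(y, b) = b
(-114 + 1/(m(-7, -1 - 1*7) + 72))*(-109) = (-114 + 1/((-1 - 1*7) + 72))*(-109) = (-114 + 1/((-1 - 7) + 72))*(-109) = (-114 + 1/(-8 + 72))*(-109) = (-114 + 1/64)*(-109) = -7295/64*(-109) = 795155/64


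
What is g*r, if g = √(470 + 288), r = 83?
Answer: 83*√758 ≈ 2285.1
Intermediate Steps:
g = √758 ≈ 27.532
g*r = √758*83 = 83*√758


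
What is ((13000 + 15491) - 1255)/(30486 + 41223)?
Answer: 2476/6519 ≈ 0.37981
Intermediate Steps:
((13000 + 15491) - 1255)/(30486 + 41223) = (28491 - 1255)/71709 = 27236*(1/71709) = 2476/6519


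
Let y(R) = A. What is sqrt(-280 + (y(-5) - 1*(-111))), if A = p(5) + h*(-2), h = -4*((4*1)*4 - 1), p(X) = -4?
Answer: I*sqrt(53) ≈ 7.2801*I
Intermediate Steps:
h = -60 (h = -4*(4*4 - 1) = -4*(16 - 1) = -4*15 = -60)
A = 116 (A = -4 - 60*(-2) = -4 + 120 = 116)
y(R) = 116
sqrt(-280 + (y(-5) - 1*(-111))) = sqrt(-280 + (116 - 1*(-111))) = sqrt(-280 + (116 + 111)) = sqrt(-280 + 227) = sqrt(-53) = I*sqrt(53)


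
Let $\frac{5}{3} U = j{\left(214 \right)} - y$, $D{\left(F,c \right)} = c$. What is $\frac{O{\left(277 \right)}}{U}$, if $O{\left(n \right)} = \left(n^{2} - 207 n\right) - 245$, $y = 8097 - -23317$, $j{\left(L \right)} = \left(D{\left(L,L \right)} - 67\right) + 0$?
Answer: $- \frac{95725}{93801} \approx -1.0205$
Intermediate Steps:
$j{\left(L \right)} = -67 + L$ ($j{\left(L \right)} = \left(L - 67\right) + 0 = \left(-67 + L\right) + 0 = -67 + L$)
$y = 31414$ ($y = 8097 + 23317 = 31414$)
$O{\left(n \right)} = -245 + n^{2} - 207 n$
$U = - \frac{93801}{5}$ ($U = \frac{3 \left(\left(-67 + 214\right) - 31414\right)}{5} = \frac{3 \left(147 - 31414\right)}{5} = \frac{3}{5} \left(-31267\right) = - \frac{93801}{5} \approx -18760.0$)
$\frac{O{\left(277 \right)}}{U} = \frac{-245 + 277^{2} - 57339}{- \frac{93801}{5}} = \left(-245 + 76729 - 57339\right) \left(- \frac{5}{93801}\right) = 19145 \left(- \frac{5}{93801}\right) = - \frac{95725}{93801}$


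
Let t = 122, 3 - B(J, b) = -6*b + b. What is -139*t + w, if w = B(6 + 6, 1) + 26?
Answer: -16924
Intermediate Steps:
B(J, b) = 3 + 5*b (B(J, b) = 3 - (-6*b + b) = 3 - (-5)*b = 3 + 5*b)
w = 34 (w = (3 + 5*1) + 26 = (3 + 5) + 26 = 8 + 26 = 34)
-139*t + w = -139*122 + 34 = -16958 + 34 = -16924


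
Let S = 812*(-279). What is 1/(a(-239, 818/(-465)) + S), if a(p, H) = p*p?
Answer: -1/169427 ≈ -5.9022e-6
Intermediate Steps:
a(p, H) = p**2
S = -226548
1/(a(-239, 818/(-465)) + S) = 1/((-239)**2 - 226548) = 1/(57121 - 226548) = 1/(-169427) = -1/169427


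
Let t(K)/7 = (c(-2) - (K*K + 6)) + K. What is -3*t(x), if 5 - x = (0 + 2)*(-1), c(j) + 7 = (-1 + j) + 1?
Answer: 1197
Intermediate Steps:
c(j) = -7 + j (c(j) = -7 + ((-1 + j) + 1) = -7 + j)
x = 7 (x = 5 - (0 + 2)*(-1) = 5 - 2*(-1) = 5 - 1*(-2) = 5 + 2 = 7)
t(K) = -105 - 7*K**2 + 7*K (t(K) = 7*(((-7 - 2) - (K*K + 6)) + K) = 7*((-9 - (K**2 + 6)) + K) = 7*((-9 - (6 + K**2)) + K) = 7*((-9 + (-6 - K**2)) + K) = 7*((-15 - K**2) + K) = 7*(-15 + K - K**2) = -105 - 7*K**2 + 7*K)
-3*t(x) = -3*(-105 - 7*7**2 + 7*7) = -3*(-105 - 7*49 + 49) = -3*(-105 - 343 + 49) = -3*(-399) = 1197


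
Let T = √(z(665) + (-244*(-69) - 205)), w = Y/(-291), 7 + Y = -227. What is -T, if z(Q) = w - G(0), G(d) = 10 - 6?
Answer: -√156451009/97 ≈ -128.95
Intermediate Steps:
Y = -234 (Y = -7 - 227 = -234)
G(d) = 4
w = 78/97 (w = -234/(-291) = -234*(-1/291) = 78/97 ≈ 0.80412)
z(Q) = -310/97 (z(Q) = 78/97 - 1*4 = 78/97 - 4 = -310/97)
T = √156451009/97 (T = √(-310/97 + (-244*(-69) - 205)) = √(-310/97 + (16836 - 205)) = √(-310/97 + 16631) = √(1612897/97) = √156451009/97 ≈ 128.95)
-T = -√156451009/97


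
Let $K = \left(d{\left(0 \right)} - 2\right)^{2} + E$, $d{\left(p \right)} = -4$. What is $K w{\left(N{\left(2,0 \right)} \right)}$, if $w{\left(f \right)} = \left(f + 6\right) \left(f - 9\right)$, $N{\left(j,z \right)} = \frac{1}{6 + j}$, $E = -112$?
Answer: $\frac{66101}{16} \approx 4131.3$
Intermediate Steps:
$w{\left(f \right)} = \left(-9 + f\right) \left(6 + f\right)$ ($w{\left(f \right)} = \left(6 + f\right) \left(-9 + f\right) = \left(-9 + f\right) \left(6 + f\right)$)
$K = -76$ ($K = \left(-4 - 2\right)^{2} - 112 = \left(-6\right)^{2} - 112 = 36 - 112 = -76$)
$K w{\left(N{\left(2,0 \right)} \right)} = - 76 \left(-54 + \left(\frac{1}{6 + 2}\right)^{2} - \frac{3}{6 + 2}\right) = - 76 \left(-54 + \left(\frac{1}{8}\right)^{2} - \frac{3}{8}\right) = - 76 \left(-54 + \frac{1}{64} - \frac{3}{8}\right) = \left(-76\right) \left(- \frac{3479}{64}\right) = \frac{66101}{16}$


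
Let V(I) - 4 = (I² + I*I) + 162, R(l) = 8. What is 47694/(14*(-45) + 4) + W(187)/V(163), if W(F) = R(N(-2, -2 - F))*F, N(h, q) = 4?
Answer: -158834030/2085519 ≈ -76.160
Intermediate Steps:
V(I) = 166 + 2*I² (V(I) = 4 + ((I² + I*I) + 162) = 4 + ((I² + I²) + 162) = 4 + (2*I² + 162) = 4 + (162 + 2*I²) = 166 + 2*I²)
W(F) = 8*F
47694/(14*(-45) + 4) + W(187)/V(163) = 47694/(14*(-45) + 4) + (8*187)/(166 + 2*163²) = 47694/(-630 + 4) + 1496/(166 + 2*26569) = 47694/(-626) + 1496/(166 + 53138) = 47694*(-1/626) + 1496/53304 = -23847/313 + 1496*(1/53304) = -23847/313 + 187/6663 = -158834030/2085519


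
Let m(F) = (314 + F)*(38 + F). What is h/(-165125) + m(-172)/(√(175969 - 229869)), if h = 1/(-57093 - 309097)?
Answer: 1/60467123750 + 9514*I*√11/385 ≈ 1.6538e-11 + 81.959*I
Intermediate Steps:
h = -1/366190 (h = 1/(-366190) = -1/366190 ≈ -2.7308e-6)
m(F) = (38 + F)*(314 + F)
h/(-165125) + m(-172)/(√(175969 - 229869)) = -1/366190/(-165125) + (11932 + (-172)² + 352*(-172))/(√(175969 - 229869)) = -1/366190*(-1/165125) + (11932 + 29584 - 60544)/(√(-53900)) = 1/60467123750 - 19028*(-I*√11/770) = 1/60467123750 - (-9514)*I*√11/385 = 1/60467123750 + 9514*I*√11/385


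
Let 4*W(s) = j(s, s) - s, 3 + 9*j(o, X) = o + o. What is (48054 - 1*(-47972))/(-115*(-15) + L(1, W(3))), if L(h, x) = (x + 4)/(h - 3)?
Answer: 144039/2585 ≈ 55.721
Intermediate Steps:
j(o, X) = -1/3 + 2*o/9 (j(o, X) = -1/3 + (o + o)/9 = -1/3 + (2*o)/9 = -1/3 + 2*o/9)
W(s) = -1/12 - 7*s/36 (W(s) = ((-1/3 + 2*s/9) - s)/4 = (-1/3 - 7*s/9)/4 = -1/12 - 7*s/36)
L(h, x) = (4 + x)/(-3 + h)
(48054 - 1*(-47972))/(-115*(-15) + L(1, W(3))) = (48054 - 1*(-47972))/(-115*(-15) + (4 + (-1/12 - 7/36*3))/(-3 + 1)) = (48054 + 47972)/(1725 + (4 + (-1/12 - 7/12))/(-2)) = 96026/(1725 - (4 - 2/3)/2) = 96026/(1725 - 1/2*10/3) = 96026/(1725 - 5/3) = 96026/(5170/3) = 96026*(3/5170) = 144039/2585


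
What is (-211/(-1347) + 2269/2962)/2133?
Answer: 3681325/8510273262 ≈ 0.00043257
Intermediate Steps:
(-211/(-1347) + 2269/2962)/2133 = (-211*(-1/1347) + 2269*(1/2962))*(1/2133) = (211/1347 + 2269/2962)*(1/2133) = (3681325/3989814)*(1/2133) = 3681325/8510273262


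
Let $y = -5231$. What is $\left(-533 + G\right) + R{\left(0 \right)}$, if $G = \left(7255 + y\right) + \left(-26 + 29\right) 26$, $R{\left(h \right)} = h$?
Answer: $1569$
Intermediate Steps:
$G = 2102$ ($G = \left(7255 - 5231\right) + \left(-26 + 29\right) 26 = 2024 + 3 \cdot 26 = 2024 + 78 = 2102$)
$\left(-533 + G\right) + R{\left(0 \right)} = \left(-533 + 2102\right) + 0 = 1569 + 0 = 1569$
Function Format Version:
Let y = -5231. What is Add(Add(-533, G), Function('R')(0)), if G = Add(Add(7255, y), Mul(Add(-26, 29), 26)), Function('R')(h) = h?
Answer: 1569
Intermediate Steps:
G = 2102 (G = Add(Add(7255, -5231), Mul(Add(-26, 29), 26)) = Add(2024, Mul(3, 26)) = Add(2024, 78) = 2102)
Add(Add(-533, G), Function('R')(0)) = Add(Add(-533, 2102), 0) = Add(1569, 0) = 1569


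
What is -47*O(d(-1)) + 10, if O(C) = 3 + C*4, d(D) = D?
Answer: 57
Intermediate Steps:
O(C) = 3 + 4*C
-47*O(d(-1)) + 10 = -47*(3 + 4*(-1)) + 10 = -47*(3 - 4) + 10 = -47*(-1) + 10 = 47 + 10 = 57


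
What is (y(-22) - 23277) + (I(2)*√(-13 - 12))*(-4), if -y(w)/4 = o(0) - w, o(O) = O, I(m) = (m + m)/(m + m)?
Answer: -23365 - 20*I ≈ -23365.0 - 20.0*I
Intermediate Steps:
I(m) = 1 (I(m) = (2*m)/((2*m)) = (2*m)*(1/(2*m)) = 1)
y(w) = 4*w (y(w) = -4*(0 - w) = -(-4)*w = 4*w)
(y(-22) - 23277) + (I(2)*√(-13 - 12))*(-4) = (4*(-22) - 23277) + (1*√(-13 - 12))*(-4) = (-88 - 23277) + (1*√(-25))*(-4) = -23365 + (1*(5*I))*(-4) = -23365 + (5*I)*(-4) = -23365 - 20*I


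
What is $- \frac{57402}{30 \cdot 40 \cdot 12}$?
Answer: $- \frac{3189}{800} \approx -3.9863$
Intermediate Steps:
$- \frac{57402}{30 \cdot 40 \cdot 12} = - \frac{57402}{1200 \cdot 12} = - \frac{57402}{14400} = \left(-57402\right) \frac{1}{14400} = - \frac{3189}{800}$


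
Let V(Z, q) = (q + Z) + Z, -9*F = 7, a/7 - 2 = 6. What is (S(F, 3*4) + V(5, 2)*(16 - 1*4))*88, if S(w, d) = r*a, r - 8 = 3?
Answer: 66880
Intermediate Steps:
r = 11 (r = 8 + 3 = 11)
a = 56 (a = 14 + 7*6 = 14 + 42 = 56)
F = -7/9 (F = -⅑*7 = -7/9 ≈ -0.77778)
S(w, d) = 616 (S(w, d) = 11*56 = 616)
V(Z, q) = q + 2*Z (V(Z, q) = (Z + q) + Z = q + 2*Z)
(S(F, 3*4) + V(5, 2)*(16 - 1*4))*88 = (616 + (2 + 2*5)*(16 - 1*4))*88 = (616 + (2 + 10)*(16 - 4))*88 = (616 + 12*12)*88 = (616 + 144)*88 = 760*88 = 66880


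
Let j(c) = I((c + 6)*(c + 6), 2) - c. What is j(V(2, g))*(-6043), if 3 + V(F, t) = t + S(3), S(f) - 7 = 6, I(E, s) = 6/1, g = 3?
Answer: 42301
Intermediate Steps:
I(E, s) = 6 (I(E, s) = 6*1 = 6)
S(f) = 13 (S(f) = 7 + 6 = 13)
V(F, t) = 10 + t (V(F, t) = -3 + (t + 13) = -3 + (13 + t) = 10 + t)
j(c) = 6 - c
j(V(2, g))*(-6043) = (6 - (10 + 3))*(-6043) = (6 - 1*13)*(-6043) = (6 - 13)*(-6043) = -7*(-6043) = 42301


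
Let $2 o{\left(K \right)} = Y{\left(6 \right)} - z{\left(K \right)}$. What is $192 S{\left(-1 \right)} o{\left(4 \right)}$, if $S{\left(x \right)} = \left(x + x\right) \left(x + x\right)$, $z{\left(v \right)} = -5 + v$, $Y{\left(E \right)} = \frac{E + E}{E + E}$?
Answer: $768$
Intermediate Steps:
$Y{\left(E \right)} = 1$ ($Y{\left(E \right)} = \frac{2 E}{2 E} = 2 E \frac{1}{2 E} = 1$)
$S{\left(x \right)} = 4 x^{2}$ ($S{\left(x \right)} = 2 x 2 x = 4 x^{2}$)
$o{\left(K \right)} = 3 - \frac{K}{2}$ ($o{\left(K \right)} = \frac{1 - \left(-5 + K\right)}{2} = \frac{6 - K}{2} = 3 - \frac{K}{2}$)
$192 S{\left(-1 \right)} o{\left(4 \right)} = 192 \cdot 4 \left(-1\right)^{2} \left(3 - 2\right) = 192 \cdot 4 \cdot 1 \left(3 - 2\right) = 192 \cdot 4 \cdot 1 = 768 \cdot 1 = 768$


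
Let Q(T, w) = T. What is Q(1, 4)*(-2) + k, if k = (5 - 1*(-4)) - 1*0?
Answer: 7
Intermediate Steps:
k = 9 (k = (5 + 4) + 0 = 9 + 0 = 9)
Q(1, 4)*(-2) + k = 1*(-2) + 9 = -2 + 9 = 7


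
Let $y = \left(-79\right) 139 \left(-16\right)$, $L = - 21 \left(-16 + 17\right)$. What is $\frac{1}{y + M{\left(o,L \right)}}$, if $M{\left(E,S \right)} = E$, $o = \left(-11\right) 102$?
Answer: $\frac{1}{174574} \approx 5.7282 \cdot 10^{-6}$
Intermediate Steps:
$o = -1122$
$L = -21$ ($L = \left(-21\right) 1 = -21$)
$y = 175696$ ($y = \left(-10981\right) \left(-16\right) = 175696$)
$\frac{1}{y + M{\left(o,L \right)}} = \frac{1}{175696 - 1122} = \frac{1}{174574}$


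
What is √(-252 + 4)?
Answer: 2*I*√62 ≈ 15.748*I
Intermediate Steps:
√(-252 + 4) = √(-248) = 2*I*√62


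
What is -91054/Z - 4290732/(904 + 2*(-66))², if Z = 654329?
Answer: -715454276491/97492403684 ≈ -7.3386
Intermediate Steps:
-91054/Z - 4290732/(904 + 2*(-66))² = -91054/654329 - 4290732/(904 + 2*(-66))² = -91054*1/654329 - 4290732/(904 - 132)² = -91054/654329 - 4290732/(772²) = -91054/654329 - 4290732/595984 = -91054/654329 - 4290732*1/595984 = -91054/654329 - 1072683/148996 = -715454276491/97492403684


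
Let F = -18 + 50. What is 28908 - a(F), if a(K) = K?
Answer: 28876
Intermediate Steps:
F = 32
28908 - a(F) = 28908 - 1*32 = 28908 - 32 = 28876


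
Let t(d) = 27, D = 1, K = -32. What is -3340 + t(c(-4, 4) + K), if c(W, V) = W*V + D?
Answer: -3313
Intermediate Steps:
c(W, V) = 1 + V*W (c(W, V) = W*V + 1 = V*W + 1 = 1 + V*W)
-3340 + t(c(-4, 4) + K) = -3340 + 27 = -3313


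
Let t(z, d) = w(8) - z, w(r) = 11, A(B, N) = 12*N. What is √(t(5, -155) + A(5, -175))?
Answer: I*√2094 ≈ 45.76*I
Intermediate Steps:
t(z, d) = 11 - z
√(t(5, -155) + A(5, -175)) = √((11 - 1*5) + 12*(-175)) = √((11 - 5) - 2100) = √(6 - 2100) = √(-2094) = I*√2094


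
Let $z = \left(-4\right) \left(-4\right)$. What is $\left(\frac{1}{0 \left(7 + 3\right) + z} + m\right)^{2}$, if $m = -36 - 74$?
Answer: $\frac{3094081}{256} \approx 12086.0$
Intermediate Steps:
$m = -110$
$z = 16$
$\left(\frac{1}{0 \left(7 + 3\right) + z} + m\right)^{2} = \left(\frac{1}{0 \left(7 + 3\right) + 16} - 110\right)^{2} = \left(\frac{1}{0 \cdot 10 + 16} - 110\right)^{2} = \left(\frac{1}{0 + 16} - 110\right)^{2} = \left(\frac{1}{16} - 110\right)^{2} = \left(- \frac{1759}{16}\right)^{2} = \frac{3094081}{256}$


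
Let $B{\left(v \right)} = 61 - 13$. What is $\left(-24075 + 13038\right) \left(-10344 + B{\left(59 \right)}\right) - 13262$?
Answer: $113623690$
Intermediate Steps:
$B{\left(v \right)} = 48$ ($B{\left(v \right)} = 61 - 13 = 48$)
$\left(-24075 + 13038\right) \left(-10344 + B{\left(59 \right)}\right) - 13262 = \left(-24075 + 13038\right) \left(-10344 + 48\right) - 13262 = \left(-11037\right) \left(-10296\right) - 13262 = 113636952 - 13262 = 113623690$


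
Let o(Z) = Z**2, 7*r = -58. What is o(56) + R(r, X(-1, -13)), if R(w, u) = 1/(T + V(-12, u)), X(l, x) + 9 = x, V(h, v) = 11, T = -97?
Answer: 269695/86 ≈ 3136.0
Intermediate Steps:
r = -58/7 (r = (1/7)*(-58) = -58/7 ≈ -8.2857)
X(l, x) = -9 + x
R(w, u) = -1/86 (R(w, u) = 1/(-97 + 11) = 1/(-86) = -1/86)
o(56) + R(r, X(-1, -13)) = 56**2 - 1/86 = 3136 - 1/86 = 269695/86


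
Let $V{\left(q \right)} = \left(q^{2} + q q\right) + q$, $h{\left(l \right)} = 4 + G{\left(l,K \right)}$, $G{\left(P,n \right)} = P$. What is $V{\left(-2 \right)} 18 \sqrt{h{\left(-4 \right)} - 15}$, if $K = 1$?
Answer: $108 i \sqrt{15} \approx 418.28 i$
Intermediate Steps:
$h{\left(l \right)} = 4 + l$
$V{\left(q \right)} = q + 2 q^{2}$ ($V{\left(q \right)} = \left(q^{2} + q^{2}\right) + q = 2 q^{2} + q = q + 2 q^{2}$)
$V{\left(-2 \right)} 18 \sqrt{h{\left(-4 \right)} - 15} = - 2 \left(1 + 2 \left(-2\right)\right) 18 \sqrt{\left(4 - 4\right) - 15} = - 2 \left(1 - 4\right) 18 \sqrt{0 - 15} = \left(-2\right) \left(-3\right) 18 \sqrt{-15} = 6 \cdot 18 i \sqrt{15} = 108 i \sqrt{15}$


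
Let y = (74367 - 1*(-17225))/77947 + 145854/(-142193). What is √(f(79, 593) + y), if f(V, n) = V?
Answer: √9723046593102013361217/11083517771 ≈ 8.8966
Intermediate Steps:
y = 1654859518/11083517771 (y = (74367 + 17225)*(1/77947) + 145854*(-1/142193) = 91592*(1/77947) - 145854/142193 = 91592/77947 - 145854/142193 = 1654859518/11083517771 ≈ 0.14931)
√(f(79, 593) + y) = √(79 + 1654859518/11083517771) = √(877252763427/11083517771) = √9723046593102013361217/11083517771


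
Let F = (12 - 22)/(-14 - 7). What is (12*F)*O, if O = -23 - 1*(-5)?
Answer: -720/7 ≈ -102.86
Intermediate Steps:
O = -18 (O = -23 + 5 = -18)
F = 10/21 (F = -10/(-21) = -10*(-1/21) = 10/21 ≈ 0.47619)
(12*F)*O = (12*(10/21))*(-18) = (40/7)*(-18) = -720/7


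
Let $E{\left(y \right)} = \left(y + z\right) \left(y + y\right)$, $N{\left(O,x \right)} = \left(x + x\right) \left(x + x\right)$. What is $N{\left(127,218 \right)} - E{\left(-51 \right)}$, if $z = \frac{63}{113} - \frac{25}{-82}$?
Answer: $\frac{857021443}{4633} \approx 1.8498 \cdot 10^{5}$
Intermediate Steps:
$z = \frac{7991}{9266}$ ($z = 63 \cdot \frac{1}{113} - - \frac{25}{82} = \frac{63}{113} + \frac{25}{82} = \frac{7991}{9266} \approx 0.8624$)
$N{\left(O,x \right)} = 4 x^{2}$ ($N{\left(O,x \right)} = 2 x 2 x = 4 x^{2}$)
$E{\left(y \right)} = 2 y \left(\frac{7991}{9266} + y\right)$ ($E{\left(y \right)} = \left(y + \frac{7991}{9266}\right) \left(y + y\right) = \left(\frac{7991}{9266} + y\right) 2 y = 2 y \left(\frac{7991}{9266} + y\right)$)
$N{\left(127,218 \right)} - E{\left(-51 \right)} = 4 \cdot 218^{2} - \frac{1}{4633} \left(-51\right) \left(7991 + 9266 \left(-51\right)\right) = 4 \cdot 47524 - \frac{1}{4633} \left(-51\right) \left(7991 - 472566\right) = 190096 - \frac{1}{4633} \left(-51\right) \left(-464575\right) = 190096 - \frac{23693325}{4633} = \frac{857021443}{4633}$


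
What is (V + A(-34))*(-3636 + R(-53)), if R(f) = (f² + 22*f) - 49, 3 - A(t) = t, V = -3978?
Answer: 8047522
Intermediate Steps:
A(t) = 3 - t
R(f) = -49 + f² + 22*f
(V + A(-34))*(-3636 + R(-53)) = (-3978 + (3 - 1*(-34)))*(-3636 + (-49 + (-53)² + 22*(-53))) = (-3978 + (3 + 34))*(-3636 + (-49 + 2809 - 1166)) = (-3978 + 37)*(-3636 + 1594) = -3941*(-2042) = 8047522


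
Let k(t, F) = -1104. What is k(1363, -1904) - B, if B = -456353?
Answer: 455249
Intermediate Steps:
k(1363, -1904) - B = -1104 - 1*(-456353) = -1104 + 456353 = 455249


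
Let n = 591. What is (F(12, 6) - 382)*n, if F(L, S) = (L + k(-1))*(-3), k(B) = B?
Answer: -245265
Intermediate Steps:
F(L, S) = 3 - 3*L (F(L, S) = (L - 1)*(-3) = (-1 + L)*(-3) = 3 - 3*L)
(F(12, 6) - 382)*n = ((3 - 3*12) - 382)*591 = ((3 - 36) - 382)*591 = (-33 - 382)*591 = -415*591 = -245265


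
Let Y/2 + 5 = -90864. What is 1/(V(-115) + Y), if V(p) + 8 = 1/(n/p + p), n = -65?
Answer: -2632/478355495 ≈ -5.5022e-6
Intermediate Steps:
Y = -181738 (Y = -10 + 2*(-90864) = -10 - 181728 = -181738)
V(p) = -8 + 1/(p - 65/p) (V(p) = -8 + 1/(-65/p + p) = -8 + 1/(p - 65/p))
1/(V(-115) + Y) = 1/((520 - 115 - 8*(-115)**2)/(-65 + (-115)**2) - 181738) = 1/((520 - 115 - 8*13225)/(-65 + 13225) - 181738) = 1/((520 - 115 - 105800)/13160 - 181738) = 1/((1/13160)*(-105395) - 181738) = 1/(-21079/2632 - 181738) = 1/(-478355495/2632) = -2632/478355495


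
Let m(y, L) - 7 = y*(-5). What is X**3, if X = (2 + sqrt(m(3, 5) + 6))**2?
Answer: (2 + I*sqrt(2))**6 ≈ -184.0 - 113.14*I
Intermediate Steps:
m(y, L) = 7 - 5*y (m(y, L) = 7 + y*(-5) = 7 - 5*y)
X = (2 + I*sqrt(2))**2 (X = (2 + sqrt((7 - 5*3) + 6))**2 = (2 + sqrt((7 - 15) + 6))**2 = (2 + sqrt(-8 + 6))**2 = (2 + sqrt(-2))**2 = (2 + I*sqrt(2))**2 ≈ 2.0 + 5.6569*I)
X**3 = ((2 + I*sqrt(2))**2)**3 = (2 + I*sqrt(2))**6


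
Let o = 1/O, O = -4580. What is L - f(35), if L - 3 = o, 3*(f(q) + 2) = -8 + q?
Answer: -18321/4580 ≈ -4.0002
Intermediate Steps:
o = -1/4580 (o = 1/(-4580) = -1/4580 ≈ -0.00021834)
f(q) = -14/3 + q/3 (f(q) = -2 + (-8 + q)/3 = -2 + (-8/3 + q/3) = -14/3 + q/3)
L = 13739/4580 (L = 3 - 1/4580 = 13739/4580 ≈ 2.9998)
L - f(35) = 13739/4580 - (-14/3 + (1/3)*35) = 13739/4580 - (-14/3 + 35/3) = 13739/4580 - 1*7 = 13739/4580 - 7 = -18321/4580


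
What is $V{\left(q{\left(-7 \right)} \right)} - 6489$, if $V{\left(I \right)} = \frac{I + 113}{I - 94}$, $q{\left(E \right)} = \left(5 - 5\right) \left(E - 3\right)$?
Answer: $- \frac{610079}{94} \approx -6490.2$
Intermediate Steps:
$q{\left(E \right)} = 0$ ($q{\left(E \right)} = 0 \left(-3 + E\right) = 0$)
$V{\left(I \right)} = \frac{113 + I}{-94 + I}$
$V{\left(q{\left(-7 \right)} \right)} - 6489 = \frac{113 + 0}{-94 + 0} - 6489 = \frac{1}{-94} \cdot 113 - 6489 = \left(- \frac{1}{94}\right) 113 - 6489 = - \frac{113}{94} - 6489 = - \frac{610079}{94}$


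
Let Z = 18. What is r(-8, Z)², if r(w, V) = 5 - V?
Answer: 169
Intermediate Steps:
r(-8, Z)² = (5 - 1*18)² = (5 - 18)² = (-13)² = 169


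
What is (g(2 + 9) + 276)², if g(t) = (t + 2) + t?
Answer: 90000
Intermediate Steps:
g(t) = 2 + 2*t (g(t) = (2 + t) + t = 2 + 2*t)
(g(2 + 9) + 276)² = ((2 + 2*(2 + 9)) + 276)² = ((2 + 2*11) + 276)² = ((2 + 22) + 276)² = (24 + 276)² = 300² = 90000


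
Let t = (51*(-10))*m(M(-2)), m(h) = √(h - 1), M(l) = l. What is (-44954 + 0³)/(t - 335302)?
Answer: 538327361/4015293268 - 818805*I*√3/4015293268 ≈ 0.13407 - 0.0003532*I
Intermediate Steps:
m(h) = √(-1 + h)
t = -510*I*√3 (t = (51*(-10))*√(-1 - 2) = -510*I*√3 ≈ -883.35*I)
(-44954 + 0³)/(t - 335302) = (-44954 + 0³)/(-510*I*√3 - 335302) = (-44954 + 0)/(-335302 - 510*I*√3) = -44954/(-335302 - 510*I*√3)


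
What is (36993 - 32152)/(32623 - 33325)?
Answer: -4841/702 ≈ -6.8960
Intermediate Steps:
(36993 - 32152)/(32623 - 33325) = 4841/(-702) = 4841*(-1/702) = -4841/702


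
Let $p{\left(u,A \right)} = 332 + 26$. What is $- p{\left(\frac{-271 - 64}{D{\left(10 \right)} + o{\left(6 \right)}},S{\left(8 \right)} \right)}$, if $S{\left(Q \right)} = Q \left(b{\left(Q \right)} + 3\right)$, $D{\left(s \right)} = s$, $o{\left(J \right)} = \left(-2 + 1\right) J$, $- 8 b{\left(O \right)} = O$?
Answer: $-358$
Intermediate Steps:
$b{\left(O \right)} = - \frac{O}{8}$
$o{\left(J \right)} = - J$
$S{\left(Q \right)} = Q \left(3 - \frac{Q}{8}\right)$ ($S{\left(Q \right)} = Q \left(- \frac{Q}{8} + 3\right) = Q \left(3 - \frac{Q}{8}\right)$)
$p{\left(u,A \right)} = 358$
$- p{\left(\frac{-271 - 64}{D{\left(10 \right)} + o{\left(6 \right)}},S{\left(8 \right)} \right)} = \left(-1\right) 358 = -358$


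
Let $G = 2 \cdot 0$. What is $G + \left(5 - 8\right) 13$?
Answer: $-39$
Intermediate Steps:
$G = 0$
$G + \left(5 - 8\right) 13 = 0 + \left(5 - 8\right) 13 = 0 - 39 = -39$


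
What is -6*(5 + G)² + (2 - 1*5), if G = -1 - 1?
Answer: -57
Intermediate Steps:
G = -2
-6*(5 + G)² + (2 - 1*5) = -6*(5 - 2)² + (2 - 1*5) = -6*3² + (2 - 5) = -6*9 - 3 = -54 - 3 = -57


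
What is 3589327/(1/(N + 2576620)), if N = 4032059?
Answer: 23720709969033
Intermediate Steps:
3589327/(1/(N + 2576620)) = 3589327/(1/(4032059 + 2576620)) = 3589327/(1/6608679) = 3589327*6608679 = 23720709969033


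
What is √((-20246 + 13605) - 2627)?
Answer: 2*I*√2317 ≈ 96.271*I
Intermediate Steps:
√((-20246 + 13605) - 2627) = √(-6641 - 2627) = √(-9268) = 2*I*√2317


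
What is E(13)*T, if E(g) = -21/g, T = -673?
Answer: 14133/13 ≈ 1087.2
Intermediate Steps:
E(13)*T = -21/13*(-673) = 14133/13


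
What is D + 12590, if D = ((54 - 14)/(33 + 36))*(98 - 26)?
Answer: 290530/23 ≈ 12632.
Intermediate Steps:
D = 960/23 (D = (40/69)*72 = 960/23 ≈ 41.739)
D + 12590 = 960/23 + 12590 = 290530/23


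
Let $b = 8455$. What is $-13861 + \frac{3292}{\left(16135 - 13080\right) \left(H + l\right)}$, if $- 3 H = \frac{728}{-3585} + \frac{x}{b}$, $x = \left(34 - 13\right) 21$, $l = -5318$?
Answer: $- \frac{819094533237863641}{59093465209129} \approx -13861.0$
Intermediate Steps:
$x = 441$ ($x = 21 \cdot 21 = 441$)
$H = \frac{914851}{18186705}$ ($H = - \frac{\frac{728}{-3585} + \frac{441}{8455}}{3} = - \frac{728 \left(- \frac{1}{3585}\right) + 441 \cdot \frac{1}{8455}}{3} = - \frac{- \frac{728}{3585} + \frac{441}{8455}}{3} = \left(- \frac{1}{3}\right) \left(- \frac{914851}{6062235}\right) = \frac{914851}{18186705} \approx 0.050303$)
$-13861 + \frac{3292}{\left(16135 - 13080\right) \left(H + l\right)} = -13861 + \frac{3292}{\left(16135 - 13080\right) \left(\frac{914851}{18186705} - 5318\right)} = -13861 + \frac{3292}{3055 \left(- \frac{96715982339}{18186705}\right)} = -13861 + \frac{3292}{- \frac{59093465209129}{3637341}} = -13861 + 3292 \left(- \frac{3637341}{59093465209129}\right) = -13861 - \frac{11974126572}{59093465209129} = - \frac{819094533237863641}{59093465209129}$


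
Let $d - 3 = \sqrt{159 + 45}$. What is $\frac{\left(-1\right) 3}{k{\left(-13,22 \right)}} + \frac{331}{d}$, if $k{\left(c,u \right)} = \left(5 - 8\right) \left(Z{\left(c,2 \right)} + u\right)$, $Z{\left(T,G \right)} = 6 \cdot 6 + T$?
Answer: $- \frac{2966}{585} + \frac{662 \sqrt{51}}{195} \approx 19.174$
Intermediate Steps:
$Z{\left(T,G \right)} = 36 + T$
$k{\left(c,u \right)} = -108 - 3 c - 3 u$ ($k{\left(c,u \right)} = \left(5 - 8\right) \left(\left(36 + c\right) + u\right) = - 3 \left(36 + c + u\right) = -108 - 3 c - 3 u$)
$d = 3 + 2 \sqrt{51}$ ($d = 3 + \sqrt{159 + 45} = 3 + \sqrt{204} = 3 + 2 \sqrt{51} \approx 17.283$)
$\frac{\left(-1\right) 3}{k{\left(-13,22 \right)}} + \frac{331}{d} = \frac{\left(-1\right) 3}{-108 - -39 - 66} + \frac{331}{3 + 2 \sqrt{51}} = - \frac{3}{-108 + 39 - 66} + \frac{331}{3 + 2 \sqrt{51}} = - \frac{3}{-135} + \frac{331}{3 + 2 \sqrt{51}} = \left(-3\right) \left(- \frac{1}{135}\right) + \frac{331}{3 + 2 \sqrt{51}} = \frac{1}{45} + \frac{331}{3 + 2 \sqrt{51}}$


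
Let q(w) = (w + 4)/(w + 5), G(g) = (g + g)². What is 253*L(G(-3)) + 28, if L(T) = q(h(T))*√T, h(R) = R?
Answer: 61868/41 ≈ 1509.0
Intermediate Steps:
G(g) = 4*g² (G(g) = (2*g)² = 4*g²)
q(w) = (4 + w)/(5 + w)
L(T) = √T*(4 + T)/(5 + T) (L(T) = ((4 + T)/(5 + T))*√T = √T*(4 + T)/(5 + T))
253*L(G(-3)) + 28 = 253*(√(4*(-3)²)*(4 + 4*(-3)²)/(5 + 4*(-3)²)) + 28 = 253*(√(4*9)*(4 + 4*9)/(5 + 4*9)) + 28 = 253*(√36*(4 + 36)/(5 + 36)) + 28 = 253*(6*40/41) + 28 = 253*(6*(1/41)*40) + 28 = 253*(240/41) + 28 = 60720/41 + 28 = 61868/41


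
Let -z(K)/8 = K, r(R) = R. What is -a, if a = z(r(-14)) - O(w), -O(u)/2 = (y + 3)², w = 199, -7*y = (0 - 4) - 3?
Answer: -144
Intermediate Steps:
z(K) = -8*K
y = 1 (y = -((0 - 4) - 3)/7 = -(-4 - 3)/7 = -⅐*(-7) = 1)
O(u) = -32 (O(u) = -2*(1 + 3)² = -2*4² = -2*16 = -32)
a = 144 (a = -8*(-14) - 1*(-32) = 112 + 32 = 144)
-a = -1*144 = -144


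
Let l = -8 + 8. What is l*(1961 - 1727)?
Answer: 0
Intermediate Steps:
l = 0
l*(1961 - 1727) = 0*(1961 - 1727) = 0*234 = 0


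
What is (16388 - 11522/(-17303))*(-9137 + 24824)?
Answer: 4448411000082/17303 ≈ 2.5709e+8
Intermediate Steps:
(16388 - 11522/(-17303))*(-9137 + 24824) = (16388 - 11522*(-1/17303))*15687 = (16388 + 11522/17303)*15687 = (283573086/17303)*15687 = 4448411000082/17303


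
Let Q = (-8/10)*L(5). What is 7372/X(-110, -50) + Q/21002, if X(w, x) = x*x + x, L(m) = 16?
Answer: 38698846/12863725 ≈ 3.0084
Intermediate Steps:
X(w, x) = x + x² (X(w, x) = x² + x = x + x²)
Q = -64/5 (Q = -8/10*16 = -8*⅒*16 = -⅘*16 = -64/5 ≈ -12.800)
7372/X(-110, -50) + Q/21002 = 7372/((-50*(1 - 50))) - 64/5/21002 = 7372/((-50*(-49))) - 64/5*1/21002 = 7372/2450 - 32/52505 = 7372*(1/2450) - 32/52505 = 3686/1225 - 32/52505 = 38698846/12863725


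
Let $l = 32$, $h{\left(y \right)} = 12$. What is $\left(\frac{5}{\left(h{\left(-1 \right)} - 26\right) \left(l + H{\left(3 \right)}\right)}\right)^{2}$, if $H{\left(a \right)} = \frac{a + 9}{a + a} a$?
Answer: $\frac{25}{283024} \approx 8.8332 \cdot 10^{-5}$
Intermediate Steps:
$H{\left(a \right)} = \frac{9}{2} + \frac{a}{2}$ ($H{\left(a \right)} = \frac{9 + a}{2 a} a = \frac{9}{2} + \frac{a}{2}$)
$\left(\frac{5}{\left(h{\left(-1 \right)} - 26\right) \left(l + H{\left(3 \right)}\right)}\right)^{2} = \left(\frac{5}{\left(12 - 26\right) \left(32 + \left(\frac{9}{2} + \frac{1}{2} \cdot 3\right)\right)}\right)^{2} = \left(\frac{5}{\left(-14\right) \left(32 + \left(\frac{9}{2} + \frac{3}{2}\right)\right)}\right)^{2} = \left(\frac{5}{\left(-14\right) \left(32 + 6\right)}\right)^{2} = \left(\frac{5}{\left(-14\right) 38}\right)^{2} = \left(\frac{5}{-532}\right)^{2} = \left(5 \left(- \frac{1}{532}\right)\right)^{2} = \left(- \frac{5}{532}\right)^{2} = \frac{25}{283024}$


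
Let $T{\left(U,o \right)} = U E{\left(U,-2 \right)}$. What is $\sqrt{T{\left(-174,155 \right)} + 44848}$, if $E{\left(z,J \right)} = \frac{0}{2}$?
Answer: $4 \sqrt{2803} \approx 211.77$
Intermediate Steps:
$E{\left(z,J \right)} = 0$ ($E{\left(z,J \right)} = 0 \cdot \frac{1}{2} = 0$)
$T{\left(U,o \right)} = 0$ ($T{\left(U,o \right)} = U 0 = 0$)
$\sqrt{T{\left(-174,155 \right)} + 44848} = \sqrt{0 + 44848} = \sqrt{44848} = 4 \sqrt{2803}$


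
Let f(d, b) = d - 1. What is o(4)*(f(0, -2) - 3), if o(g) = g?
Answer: -16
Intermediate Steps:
f(d, b) = -1 + d
o(4)*(f(0, -2) - 3) = 4*((-1 + 0) - 3) = 4*(-1 - 3) = 4*(-4) = -16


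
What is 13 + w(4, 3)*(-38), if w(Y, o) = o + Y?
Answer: -253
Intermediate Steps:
w(Y, o) = Y + o
13 + w(4, 3)*(-38) = 13 + (4 + 3)*(-38) = 13 + 7*(-38) = 13 - 266 = -253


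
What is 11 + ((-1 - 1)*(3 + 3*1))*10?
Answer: -109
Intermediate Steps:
11 + ((-1 - 1)*(3 + 3*1))*10 = 11 - 2*(3 + 3)*10 = 11 - 2*6*10 = 11 - 12*10 = 11 - 120 = -109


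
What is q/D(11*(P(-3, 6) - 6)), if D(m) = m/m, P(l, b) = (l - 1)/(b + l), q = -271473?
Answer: -271473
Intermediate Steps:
P(l, b) = (-1 + l)/(b + l)
D(m) = 1
q/D(11*(P(-3, 6) - 6)) = -271473/1 = -271473*1 = -271473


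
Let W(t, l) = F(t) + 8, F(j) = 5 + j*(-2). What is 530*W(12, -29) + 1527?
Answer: -4303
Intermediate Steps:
F(j) = 5 - 2*j
W(t, l) = 13 - 2*t (W(t, l) = (5 - 2*t) + 8 = 13 - 2*t)
530*W(12, -29) + 1527 = 530*(13 - 2*12) + 1527 = 530*(13 - 24) + 1527 = 530*(-11) + 1527 = -5830 + 1527 = -4303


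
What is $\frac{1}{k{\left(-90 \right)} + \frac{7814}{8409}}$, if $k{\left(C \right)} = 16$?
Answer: $\frac{8409}{142358} \approx 0.059069$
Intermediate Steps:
$\frac{1}{k{\left(-90 \right)} + \frac{7814}{8409}} = \frac{1}{16 + \frac{7814}{8409}} = \frac{1}{\frac{142358}{8409}} = \frac{8409}{142358}$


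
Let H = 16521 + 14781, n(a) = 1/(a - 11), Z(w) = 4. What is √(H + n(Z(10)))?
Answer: √1533791/7 ≈ 176.92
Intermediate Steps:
n(a) = 1/(-11 + a)
H = 31302
√(H + n(Z(10))) = √(31302 + 1/(-11 + 4)) = √(31302 + 1/(-7)) = √(31302 - ⅐) = √(219113/7) = √1533791/7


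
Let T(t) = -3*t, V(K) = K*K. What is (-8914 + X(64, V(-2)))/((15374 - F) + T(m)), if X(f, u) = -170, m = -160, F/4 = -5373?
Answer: -4542/18673 ≈ -0.24324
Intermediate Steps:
V(K) = K²
F = -21492 (F = 4*(-5373) = -21492)
(-8914 + X(64, V(-2)))/((15374 - F) + T(m)) = (-8914 - 170)/((15374 - 1*(-21492)) - 3*(-160)) = -9084/((15374 + 21492) + 480) = -9084/(36866 + 480) = -9084/37346 = -9084*1/37346 = -4542/18673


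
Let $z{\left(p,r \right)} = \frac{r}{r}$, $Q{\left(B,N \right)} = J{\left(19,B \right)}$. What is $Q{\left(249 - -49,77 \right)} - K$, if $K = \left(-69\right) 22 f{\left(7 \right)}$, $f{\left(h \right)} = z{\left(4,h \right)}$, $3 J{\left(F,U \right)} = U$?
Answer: $\frac{4852}{3} \approx 1617.3$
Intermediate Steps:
$J{\left(F,U \right)} = \frac{U}{3}$
$Q{\left(B,N \right)} = \frac{B}{3}$
$z{\left(p,r \right)} = 1$
$f{\left(h \right)} = 1$
$K = -1518$ ($K = \left(-69\right) 22 \cdot 1 = \left(-1518\right) 1 = -1518$)
$Q{\left(249 - -49,77 \right)} - K = \frac{249 - -49}{3} - -1518 = \frac{249 + 49}{3} + 1518 = \frac{1}{3} \cdot 298 + 1518 = \frac{298}{3} + 1518 = \frac{4852}{3}$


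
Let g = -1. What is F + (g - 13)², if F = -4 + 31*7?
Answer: 409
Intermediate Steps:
F = 213 (F = -4 + 217 = 213)
F + (g - 13)² = 213 + (-1 - 13)² = 213 + (-14)² = 213 + 196 = 409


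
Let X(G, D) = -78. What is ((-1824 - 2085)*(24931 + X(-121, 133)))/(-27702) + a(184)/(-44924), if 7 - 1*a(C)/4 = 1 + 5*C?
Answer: 363707067905/103707054 ≈ 3507.1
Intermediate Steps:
a(C) = 24 - 20*C (a(C) = 28 - 4*(1 + 5*C) = 28 + (-4 - 20*C) = 24 - 20*C)
((-1824 - 2085)*(24931 + X(-121, 133)))/(-27702) + a(184)/(-44924) = ((-1824 - 2085)*(24931 - 78))/(-27702) + (24 - 20*184)/(-44924) = -3909*24853*(-1/27702) + (24 - 3680)*(-1/44924) = -97150377*(-1/27702) - 3656*(-1/44924) = 32383459/9234 + 914/11231 = 363707067905/103707054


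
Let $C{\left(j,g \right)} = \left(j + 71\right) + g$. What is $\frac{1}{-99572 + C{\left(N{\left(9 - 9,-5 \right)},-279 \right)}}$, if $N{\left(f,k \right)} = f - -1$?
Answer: $- \frac{1}{99779} \approx -1.0022 \cdot 10^{-5}$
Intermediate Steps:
$N{\left(f,k \right)} = 1 + f$ ($N{\left(f,k \right)} = f + 1 = 1 + f$)
$C{\left(j,g \right)} = 71 + g + j$ ($C{\left(j,g \right)} = \left(71 + j\right) + g = 71 + g + j$)
$\frac{1}{-99572 + C{\left(N{\left(9 - 9,-5 \right)},-279 \right)}} = \frac{1}{-99572 + \left(71 - 279 + \left(1 + \left(9 - 9\right)\right)\right)} = \frac{1}{-99572 + \left(71 - 279 + \left(1 + 0\right)\right)} = \frac{1}{-99572 + \left(71 - 279 + 1\right)} = \frac{1}{-99572 - 207} = \frac{1}{-99779} = - \frac{1}{99779}$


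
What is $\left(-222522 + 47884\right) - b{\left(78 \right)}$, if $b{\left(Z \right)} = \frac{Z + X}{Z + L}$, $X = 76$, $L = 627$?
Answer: $- \frac{123119944}{705} \approx -1.7464 \cdot 10^{5}$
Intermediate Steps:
$b{\left(Z \right)} = \frac{76 + Z}{627 + Z}$ ($b{\left(Z \right)} = \frac{Z + 76}{Z + 627} = \frac{76 + Z}{627 + Z}$)
$\left(-222522 + 47884\right) - b{\left(78 \right)} = \left(-222522 + 47884\right) - \frac{76 + 78}{627 + 78} = -174638 - \frac{1}{705} \cdot 154 = -174638 - \frac{154}{705} = - \frac{123119944}{705}$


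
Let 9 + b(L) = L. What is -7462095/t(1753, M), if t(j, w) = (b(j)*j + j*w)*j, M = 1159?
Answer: -7462095/8920945127 ≈ -0.00083647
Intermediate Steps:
b(L) = -9 + L
t(j, w) = j*(j*w + j*(-9 + j)) (t(j, w) = ((-9 + j)*j + j*w)*j = (j*(-9 + j) + j*w)*j = (j*w + j*(-9 + j))*j = j*(j*w + j*(-9 + j)))
-7462095/t(1753, M) = -7462095*1/(3073009*(-9 + 1753 + 1159)) = -7462095/(3073009*2903) = -7462095/8920945127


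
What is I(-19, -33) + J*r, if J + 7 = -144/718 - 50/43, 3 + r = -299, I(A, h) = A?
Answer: 38696407/15437 ≈ 2506.7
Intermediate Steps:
r = -302 (r = -3 - 299 = -302)
J = -129105/15437 (J = -7 + (-144/718 - 50/43) = -7 + (-144*1/718 - 50*1/43) = -7 + (-72/359 - 50/43) = -7 - 21046/15437 = -129105/15437 ≈ -8.3633)
I(-19, -33) + J*r = -19 - 129105/15437*(-302) = -19 + 38989710/15437 = 38696407/15437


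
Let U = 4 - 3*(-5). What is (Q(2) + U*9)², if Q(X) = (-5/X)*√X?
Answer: 58507/2 - 855*√2 ≈ 28044.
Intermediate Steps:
Q(X) = -5/√X
U = 19 (U = 4 + 15 = 19)
(Q(2) + U*9)² = (-5*√2/2 + 19*9)² = (-5*√2/2 + 171)² = (171 - 5*√2/2)²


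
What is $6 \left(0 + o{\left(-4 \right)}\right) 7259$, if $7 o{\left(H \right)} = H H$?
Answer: $99552$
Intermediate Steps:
$o{\left(H \right)} = \frac{H^{2}}{7}$ ($o{\left(H \right)} = \frac{H H}{7} = \frac{H^{2}}{7}$)
$6 \left(0 + o{\left(-4 \right)}\right) 7259 = 6 \left(0 + \frac{\left(-4\right)^{2}}{7}\right) 7259 = 6 \left(0 + \frac{1}{7} \cdot 16\right) 7259 = 6 \left(0 + \frac{16}{7}\right) 7259 = 6 \cdot \frac{16}{7} \cdot 7259 = \frac{96}{7} \cdot 7259 = 99552$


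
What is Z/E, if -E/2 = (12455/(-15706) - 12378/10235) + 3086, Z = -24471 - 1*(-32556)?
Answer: -216611851225/165251807489 ≈ -1.3108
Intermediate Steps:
Z = 8085 (Z = -24471 + 32556 = 8085)
E = -495755422467/80375455 (E = -2*((12455/(-15706) - 12378/10235) + 3086) = -2*((12455*(-1/15706) - 12378*1/10235) + 3086) = -2*((-12455/15706 - 12378/10235) + 3086) = -2*(-321885793/160750910 + 3086) = -2*495755422467/160750910 = -495755422467/80375455 ≈ -6168.0)
Z/E = 8085/(-495755422467/80375455) = 8085*(-80375455/495755422467) = -216611851225/165251807489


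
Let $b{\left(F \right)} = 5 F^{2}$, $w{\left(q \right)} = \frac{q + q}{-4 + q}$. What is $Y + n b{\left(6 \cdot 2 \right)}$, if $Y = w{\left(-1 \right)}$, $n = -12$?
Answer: $- \frac{43198}{5} \approx -8639.6$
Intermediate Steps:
$w{\left(q \right)} = \frac{2 q}{-4 + q}$
$Y = \frac{2}{5}$ ($Y = 2 \left(-1\right) \frac{1}{-4 - 1} = 2 \left(-1\right) \frac{1}{-5} = 2 \left(-1\right) \left(- \frac{1}{5}\right) = \frac{2}{5} \approx 0.4$)
$Y + n b{\left(6 \cdot 2 \right)} = \frac{2}{5} - 12 \cdot 5 \left(6 \cdot 2\right)^{2} = \frac{2}{5} - 12 \cdot 5 \cdot 12^{2} = \frac{2}{5} - 12 \cdot 5 \cdot 144 = \frac{2}{5} - 8640 = - \frac{43198}{5}$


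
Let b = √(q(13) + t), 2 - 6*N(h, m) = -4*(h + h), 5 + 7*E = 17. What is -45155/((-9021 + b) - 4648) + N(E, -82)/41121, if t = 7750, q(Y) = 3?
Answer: 8460448296245/2560931006256 + 45155*√7753/186833808 ≈ 3.3249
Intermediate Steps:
E = 12/7 (E = -5/7 + (⅐)*17 = -5/7 + 17/7 = 12/7 ≈ 1.7143)
N(h, m) = ⅓ + 4*h/3 (N(h, m) = ⅓ - (-2)*(h + h)/3 = ⅓ - (-2)*2*h/3 = ⅓ - (-4)*h/3 = ⅓ + 4*h/3)
b = √7753 (b = √(3 + 7750) = √7753 ≈ 88.051)
-45155/((-9021 + b) - 4648) + N(E, -82)/41121 = -45155/((-9021 + √7753) - 4648) + (⅓ + (4/3)*(12/7))/41121 = -45155/(-13669 + √7753) + (⅓ + 16/7)*(1/41121) = -45155/(-13669 + √7753) + (55/21)*(1/41121) = -45155/(-13669 + √7753) + 55/863541 = 55/863541 - 45155/(-13669 + √7753)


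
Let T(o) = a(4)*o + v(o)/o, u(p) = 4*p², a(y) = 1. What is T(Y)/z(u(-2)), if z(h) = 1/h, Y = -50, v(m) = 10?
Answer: -4016/5 ≈ -803.20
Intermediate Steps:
T(o) = o + 10/o (T(o) = 1*o + 10/o = o + 10/o)
T(Y)/z(u(-2)) = (-50 + 10/(-50))/(1/(4*(-2)²)) = (-50 + 10*(-1/50))/(1/(4*4)) = (-50 - ⅕)/(1/16) = -251/(5*1/16) = -251/5*16 = -4016/5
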